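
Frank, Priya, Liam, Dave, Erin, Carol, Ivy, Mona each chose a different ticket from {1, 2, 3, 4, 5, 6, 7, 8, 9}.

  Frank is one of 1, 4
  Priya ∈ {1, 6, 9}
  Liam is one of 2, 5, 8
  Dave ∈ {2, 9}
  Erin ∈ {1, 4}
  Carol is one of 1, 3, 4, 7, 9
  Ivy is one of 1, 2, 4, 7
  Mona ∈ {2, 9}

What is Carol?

The 2 variables Frank and Erin are confined to {1, 4}, which locks those values in; drop them from Priya, Carol, Ivy.
Dave and Mona share exactly the 2 values {2, 9}; by pigeonhole those values go to them, so strike 2, 9 from Priya, Liam, Carol, Ivy.
Priya has just one choice, so Priya = 6.
Ivy must be 7 (only option left). Eliminate 7 elsewhere: Carol.
So Carol = 3.

3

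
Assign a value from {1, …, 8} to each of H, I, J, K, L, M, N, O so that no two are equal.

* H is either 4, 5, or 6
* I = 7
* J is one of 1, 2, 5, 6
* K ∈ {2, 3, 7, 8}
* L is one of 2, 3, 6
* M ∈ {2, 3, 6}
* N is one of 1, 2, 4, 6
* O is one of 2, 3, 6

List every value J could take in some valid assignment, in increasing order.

I must be 7 (only option left). So K can't be 7.
Among the 7 still-open variables, 8 fits only K (and all 7 values in {1, 2, 3, 4, 5, 6, 8} must be used), so K = 8.
L, M, O between them cover only {2, 3, 6} — a naked triple. Remove those values from H, J, N.
No further eliminations apply; J can still be any of 1, 5.

1, 5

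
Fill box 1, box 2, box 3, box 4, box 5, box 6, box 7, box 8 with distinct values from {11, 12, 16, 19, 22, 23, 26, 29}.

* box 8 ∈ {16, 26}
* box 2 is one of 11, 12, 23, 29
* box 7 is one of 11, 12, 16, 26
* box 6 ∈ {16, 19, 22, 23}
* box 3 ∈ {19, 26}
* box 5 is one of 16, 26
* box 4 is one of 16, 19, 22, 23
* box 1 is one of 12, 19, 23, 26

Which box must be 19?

box 3

Among the 8 variables, 29 fits only box 2 (and all 8 values in {11, 12, 16, 19, 22, 23, 26, 29} must be used), so box 2 = 29.
Among the 7 still-open variables, 11 fits only box 7 (and all 7 values in {11, 12, 16, 19, 22, 23, 26} must be used), so box 7 = 11.
The 6 still-open variables together cover exactly {12, 16, 19, 22, 23, 26} — 6 values for 6 variables — and 12 appears only in box 1's list, so box 1 = 12.
box 5 and box 8 between them cover only {16, 26} — a naked pair. Remove those values from box 3, box 4, box 6.
So 19 goes to box 3.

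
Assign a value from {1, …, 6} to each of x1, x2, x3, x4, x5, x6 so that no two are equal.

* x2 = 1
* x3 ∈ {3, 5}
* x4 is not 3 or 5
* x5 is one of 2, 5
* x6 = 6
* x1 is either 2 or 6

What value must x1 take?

x2's domain is down to {1}, so x2 = 1. Remove 1 from x4.
x6 has just one choice, so x6 = 6. Eliminate 6 elsewhere: x1, x4.
So x1 = 2.

2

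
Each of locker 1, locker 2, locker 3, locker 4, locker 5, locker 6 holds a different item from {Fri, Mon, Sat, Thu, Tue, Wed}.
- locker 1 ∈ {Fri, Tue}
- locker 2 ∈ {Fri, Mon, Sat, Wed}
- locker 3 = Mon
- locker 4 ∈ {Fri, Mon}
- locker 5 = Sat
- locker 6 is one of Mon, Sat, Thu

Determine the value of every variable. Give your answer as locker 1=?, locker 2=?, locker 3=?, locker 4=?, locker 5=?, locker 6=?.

locker 1=Tue, locker 2=Wed, locker 3=Mon, locker 4=Fri, locker 5=Sat, locker 6=Thu

locker 3 must be Mon (only option left). So locker 2, locker 4, locker 6 can't be Mon.
locker 4's domain is down to {Fri}, so locker 4 = Fri. Eliminate Fri elsewhere: locker 1, locker 2.
locker 5's domain is down to {Sat}, so locker 5 = Sat. Strike Sat from locker 2, locker 6.
locker 6 must be Thu (only option left).
locker 1 must be Tue (only option left).
locker 2 has just one choice, so locker 2 = Wed.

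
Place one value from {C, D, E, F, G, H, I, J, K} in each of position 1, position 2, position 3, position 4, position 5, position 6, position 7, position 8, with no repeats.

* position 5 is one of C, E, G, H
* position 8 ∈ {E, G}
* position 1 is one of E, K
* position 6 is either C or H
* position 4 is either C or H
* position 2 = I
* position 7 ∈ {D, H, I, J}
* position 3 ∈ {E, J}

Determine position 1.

K

position 2 must be I (only option left). Eliminate I elsewhere: position 7.
Among the 7 still-open variables, D fits only position 7 (and all 7 values in {C, D, E, G, H, J, K} must be used), so position 7 = D.
The 6 still-open variables together cover exactly {C, E, G, H, J, K} — 6 values for 6 variables — and J appears only in position 3's list, so position 3 = J.
The 5 still-open variables draw from only 5 values {C, E, G, H, K}, so each is used; only position 1 can be K, hence position 1 = K.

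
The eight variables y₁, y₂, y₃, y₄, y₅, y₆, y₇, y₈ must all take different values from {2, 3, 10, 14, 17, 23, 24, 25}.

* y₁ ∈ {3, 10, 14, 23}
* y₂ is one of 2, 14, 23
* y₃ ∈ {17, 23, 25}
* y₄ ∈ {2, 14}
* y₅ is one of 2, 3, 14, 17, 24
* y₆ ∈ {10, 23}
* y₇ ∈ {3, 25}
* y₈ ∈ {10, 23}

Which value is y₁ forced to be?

The 8 variables draw from only 8 values {2, 3, 10, 14, 17, 23, 24, 25}, so each is used; only y₅ can be 24, hence y₅ = 24.
The 7 still-open variables together cover exactly {2, 3, 10, 14, 17, 23, 25} — 7 values for 7 variables — and 17 appears only in y₃'s list, so y₃ = 17.
The 6 still-open variables draw from only 6 values {2, 3, 10, 14, 23, 25}, so each is used; only y₇ can be 25, hence y₇ = 25.
The 5 still-open variables draw from only 5 values {2, 3, 10, 14, 23}, so each is used; only y₁ can be 3, hence y₁ = 3.

3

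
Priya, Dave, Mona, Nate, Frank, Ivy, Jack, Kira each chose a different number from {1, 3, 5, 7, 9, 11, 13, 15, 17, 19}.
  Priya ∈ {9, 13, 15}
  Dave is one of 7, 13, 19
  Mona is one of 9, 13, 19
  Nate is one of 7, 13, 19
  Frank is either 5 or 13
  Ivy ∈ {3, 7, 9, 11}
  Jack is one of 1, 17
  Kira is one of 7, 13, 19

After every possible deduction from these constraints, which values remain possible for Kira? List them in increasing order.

7, 13, 19

Dave, Nate, Kira share exactly the 3 values {7, 13, 19}; by pigeonhole those values go to them, so strike 7, 13, 19 from Priya, Mona, Frank, Ivy.
Mona has just one choice, so Mona = 9. So Priya, Ivy can't be 9.
Frank has just one choice, so Frank = 5.
That leaves Priya = 15.
No further eliminations apply; Kira can still be any of 7, 13, 19.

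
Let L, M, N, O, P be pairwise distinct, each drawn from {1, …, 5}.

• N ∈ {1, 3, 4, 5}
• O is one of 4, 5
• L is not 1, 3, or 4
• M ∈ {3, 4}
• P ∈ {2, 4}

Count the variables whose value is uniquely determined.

2

The 5 variables together cover exactly {1, 2, 3, 4, 5} — 5 values for 5 variables — and 1 appears only in N's list, so N = 1.
The 4 still-open variables together cover exactly {2, 3, 4, 5} — 4 values for 4 variables — and 3 appears only in M's list, so M = 3.
Determined: M=3, N=1. The other variables each still have more than one consistent value. That makes 2.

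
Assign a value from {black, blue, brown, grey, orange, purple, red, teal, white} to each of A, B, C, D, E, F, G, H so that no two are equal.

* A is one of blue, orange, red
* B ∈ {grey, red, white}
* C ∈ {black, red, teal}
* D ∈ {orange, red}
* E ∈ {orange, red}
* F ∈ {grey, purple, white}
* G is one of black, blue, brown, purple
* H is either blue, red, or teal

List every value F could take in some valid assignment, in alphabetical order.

grey, purple, white

D and E between them cover only {orange, red} — a naked pair. Remove those values from A, B, C, H.
A must be blue (only option left). Strike blue from G, H.
H's domain is down to {teal}, so H = teal. Strike teal from C.
C's domain is down to {black}, so C = black. Remove black from G.
No further eliminations apply; F can still be any of grey, purple, white.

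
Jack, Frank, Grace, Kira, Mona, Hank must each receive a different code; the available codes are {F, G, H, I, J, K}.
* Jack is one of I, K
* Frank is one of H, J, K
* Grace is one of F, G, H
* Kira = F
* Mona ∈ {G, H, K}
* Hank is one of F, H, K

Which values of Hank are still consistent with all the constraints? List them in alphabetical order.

H, K

Kira's domain is down to {F}, so Kira = F. Remove F from Grace, Hank.
Among the 5 still-open variables, I fits only Jack (and all 5 values in {G, H, I, J, K} must be used), so Jack = I.
The 4 still-open variables together cover exactly {G, H, J, K} — 4 values for 4 variables — and J appears only in Frank's list, so Frank = J.
No further eliminations apply; Hank can still be any of H, K.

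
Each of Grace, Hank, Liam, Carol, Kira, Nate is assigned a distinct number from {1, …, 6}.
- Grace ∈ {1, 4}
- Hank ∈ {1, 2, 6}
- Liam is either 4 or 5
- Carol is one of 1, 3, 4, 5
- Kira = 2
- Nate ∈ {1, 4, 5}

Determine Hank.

6

Kira's domain is down to {2}, so Kira = 2. Strike 2 from Hank.
The 5 still-open variables together cover exactly {1, 3, 4, 5, 6} — 5 values for 5 variables — and 3 appears only in Carol's list, so Carol = 3.
Among the 4 still-open variables, 6 fits only Hank (and all 4 values in {1, 4, 5, 6} must be used), so Hank = 6.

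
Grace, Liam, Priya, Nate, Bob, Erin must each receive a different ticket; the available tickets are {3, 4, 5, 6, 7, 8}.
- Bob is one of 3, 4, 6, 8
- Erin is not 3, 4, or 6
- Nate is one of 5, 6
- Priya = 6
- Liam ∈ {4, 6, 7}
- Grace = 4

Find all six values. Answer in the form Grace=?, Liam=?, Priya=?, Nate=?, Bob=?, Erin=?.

Grace's domain is down to {4}, so Grace = 4. Remove 4 from Liam, Bob.
Priya's domain is down to {6}, so Priya = 6. Eliminate 6 elsewhere: Liam, Nate, Bob.
That leaves Nate = 5. Eliminate 5 elsewhere: Erin.
Liam's domain is down to {7}, so Liam = 7. Remove 7 from Erin.
Erin must be 8 (only option left). Strike 8 from Bob.
That leaves Bob = 3.

Grace=4, Liam=7, Priya=6, Nate=5, Bob=3, Erin=8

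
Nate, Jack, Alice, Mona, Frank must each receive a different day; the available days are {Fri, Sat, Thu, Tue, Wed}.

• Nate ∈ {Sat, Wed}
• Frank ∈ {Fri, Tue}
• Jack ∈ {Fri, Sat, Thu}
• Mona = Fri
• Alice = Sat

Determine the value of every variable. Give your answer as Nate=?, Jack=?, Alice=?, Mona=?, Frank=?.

Nate=Wed, Jack=Thu, Alice=Sat, Mona=Fri, Frank=Tue

Alice's domain is down to {Sat}, so Alice = Sat. So Nate, Jack can't be Sat.
Mona must be Fri (only option left). So Jack, Frank can't be Fri.
Frank must be Tue (only option left).
Nate's domain is down to {Wed}, so Nate = Wed.
Jack has just one choice, so Jack = Thu.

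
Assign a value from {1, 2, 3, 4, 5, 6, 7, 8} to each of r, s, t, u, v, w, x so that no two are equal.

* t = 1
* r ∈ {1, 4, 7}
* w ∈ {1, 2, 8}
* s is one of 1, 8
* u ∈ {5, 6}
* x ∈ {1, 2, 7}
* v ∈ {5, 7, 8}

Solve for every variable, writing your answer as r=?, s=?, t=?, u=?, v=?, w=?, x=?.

r=4, s=8, t=1, u=6, v=5, w=2, x=7

t has just one choice, so t = 1. Remove 1 from r, s, w, x.
s has just one choice, so s = 8. So v, w can't be 8.
w has just one choice, so w = 2. Eliminate 2 elsewhere: x.
That leaves x = 7. Eliminate 7 elsewhere: r, v.
r must be 4 (only option left).
That leaves v = 5. Remove 5 from u.
That leaves u = 6.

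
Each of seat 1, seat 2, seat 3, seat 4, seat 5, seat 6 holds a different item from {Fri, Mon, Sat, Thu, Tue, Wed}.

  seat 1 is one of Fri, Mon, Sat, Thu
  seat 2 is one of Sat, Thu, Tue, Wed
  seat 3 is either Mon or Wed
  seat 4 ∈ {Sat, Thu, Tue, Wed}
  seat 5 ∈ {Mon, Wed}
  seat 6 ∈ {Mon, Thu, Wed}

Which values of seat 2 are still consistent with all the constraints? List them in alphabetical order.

Sat, Tue

The 6 variables draw from only 6 values {Fri, Mon, Sat, Thu, Tue, Wed}, so each is used; only seat 1 can be Fri, hence seat 1 = Fri.
seat 3 and seat 5 share exactly the 2 values {Mon, Wed}; by pigeonhole those values go to them, so strike Mon, Wed from seat 2, seat 4, seat 6.
seat 6 has just one choice, so seat 6 = Thu. Strike Thu from seat 2, seat 4.
No further eliminations apply; seat 2 can still be any of Sat, Tue.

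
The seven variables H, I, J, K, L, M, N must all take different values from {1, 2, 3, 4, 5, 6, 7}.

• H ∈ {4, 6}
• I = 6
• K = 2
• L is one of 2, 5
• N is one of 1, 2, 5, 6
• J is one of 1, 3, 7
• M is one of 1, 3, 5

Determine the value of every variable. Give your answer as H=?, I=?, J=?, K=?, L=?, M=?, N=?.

H=4, I=6, J=7, K=2, L=5, M=3, N=1

I must be 6 (only option left). Remove 6 from H, N.
K has just one choice, so K = 2. Strike 2 from L, N.
That leaves L = 5. Strike 5 from M, N.
N's domain is down to {1}, so N = 1. So J, M can't be 1.
H must be 4 (only option left).
M has just one choice, so M = 3. Strike 3 from J.
That leaves J = 7.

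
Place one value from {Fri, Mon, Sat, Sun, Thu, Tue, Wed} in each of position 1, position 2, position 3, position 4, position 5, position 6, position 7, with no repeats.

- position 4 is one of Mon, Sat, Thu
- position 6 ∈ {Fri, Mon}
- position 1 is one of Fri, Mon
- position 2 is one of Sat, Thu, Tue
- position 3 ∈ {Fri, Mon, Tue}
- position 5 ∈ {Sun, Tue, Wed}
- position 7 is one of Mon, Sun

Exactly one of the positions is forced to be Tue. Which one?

position 3

The 7 variables together cover exactly {Fri, Mon, Sat, Sun, Thu, Tue, Wed} — 7 values for 7 variables — and Wed appears only in position 5's list, so position 5 = Wed.
The 6 still-open variables draw from only 6 values {Fri, Mon, Sat, Sun, Thu, Tue}, so each is used; only position 7 can be Sun, hence position 7 = Sun.
position 1 and position 6 between them cover only {Fri, Mon} — a naked pair. Remove those values from position 3, position 4.
So Tue goes to position 3.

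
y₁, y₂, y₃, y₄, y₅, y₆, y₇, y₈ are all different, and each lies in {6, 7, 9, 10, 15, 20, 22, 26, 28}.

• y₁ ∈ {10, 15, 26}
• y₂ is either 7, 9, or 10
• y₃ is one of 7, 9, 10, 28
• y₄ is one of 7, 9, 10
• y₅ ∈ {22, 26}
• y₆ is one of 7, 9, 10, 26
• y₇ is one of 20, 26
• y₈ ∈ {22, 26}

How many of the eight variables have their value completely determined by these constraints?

3

The 8 variables draw from only 8 values {7, 9, 10, 15, 20, 22, 26, 28}, so each is used; only y₁ can be 15, hence y₁ = 15.
The 7 still-open variables draw from only 7 values {7, 9, 10, 20, 22, 26, 28}, so each is used; only y₇ can be 20, hence y₇ = 20.
The 6 still-open variables draw from only 6 values {7, 9, 10, 22, 26, 28}, so each is used; only y₃ can be 28, hence y₃ = 28.
y₅ and y₈ between them cover only {22, 26} — a naked pair. Remove those values from y₆.
Determined: y₁=15, y₃=28, y₇=20. The other variables each still have more than one consistent value. That makes 3.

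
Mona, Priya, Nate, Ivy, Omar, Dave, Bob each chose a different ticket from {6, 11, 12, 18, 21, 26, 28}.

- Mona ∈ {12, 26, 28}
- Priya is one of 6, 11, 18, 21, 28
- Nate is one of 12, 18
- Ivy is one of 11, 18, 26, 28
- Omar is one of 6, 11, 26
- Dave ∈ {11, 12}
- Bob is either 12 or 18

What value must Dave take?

The 7 variables draw from only 7 values {6, 11, 12, 18, 21, 26, 28}, so each is used; only Priya can be 21, hence Priya = 21.
Among the 6 still-open variables, 6 fits only Omar (and all 6 values in {6, 11, 12, 18, 26, 28} must be used), so Omar = 6.
Nate and Bob between them cover only {12, 18} — a naked pair. Remove those values from Mona, Ivy, Dave.
So Dave = 11.

11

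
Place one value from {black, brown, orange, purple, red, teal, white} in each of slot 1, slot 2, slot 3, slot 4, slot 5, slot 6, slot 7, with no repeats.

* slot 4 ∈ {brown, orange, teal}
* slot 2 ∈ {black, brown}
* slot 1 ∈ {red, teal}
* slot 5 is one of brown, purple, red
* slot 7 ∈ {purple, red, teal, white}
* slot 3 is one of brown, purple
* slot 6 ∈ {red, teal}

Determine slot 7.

The 7 variables together cover exactly {black, brown, orange, purple, red, teal, white} — 7 values for 7 variables — and black appears only in slot 2's list, so slot 2 = black.
The 6 still-open variables together cover exactly {brown, orange, purple, red, teal, white} — 6 values for 6 variables — and orange appears only in slot 4's list, so slot 4 = orange.
The 5 still-open variables together cover exactly {brown, purple, red, teal, white} — 5 values for 5 variables — and white appears only in slot 7's list, so slot 7 = white.

white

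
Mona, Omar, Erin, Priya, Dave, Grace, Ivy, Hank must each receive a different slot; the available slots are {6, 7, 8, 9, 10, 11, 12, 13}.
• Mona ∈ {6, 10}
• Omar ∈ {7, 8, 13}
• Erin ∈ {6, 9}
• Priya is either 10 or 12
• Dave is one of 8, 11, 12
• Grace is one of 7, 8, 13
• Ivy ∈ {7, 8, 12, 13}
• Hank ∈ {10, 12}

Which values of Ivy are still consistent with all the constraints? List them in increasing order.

7, 8, 13

Among the 8 variables, 9 fits only Erin (and all 8 values in {6, 7, 8, 9, 10, 11, 12, 13} must be used), so Erin = 9.
The 7 still-open variables draw from only 7 values {6, 7, 8, 10, 11, 12, 13}, so each is used; only Mona can be 6, hence Mona = 6.
The 6 still-open variables together cover exactly {7, 8, 10, 11, 12, 13} — 6 values for 6 variables — and 11 appears only in Dave's list, so Dave = 11.
Priya and Hank between them cover only {10, 12} — a naked pair. Remove those values from Ivy.
No further eliminations apply; Ivy can still be any of 7, 8, 13.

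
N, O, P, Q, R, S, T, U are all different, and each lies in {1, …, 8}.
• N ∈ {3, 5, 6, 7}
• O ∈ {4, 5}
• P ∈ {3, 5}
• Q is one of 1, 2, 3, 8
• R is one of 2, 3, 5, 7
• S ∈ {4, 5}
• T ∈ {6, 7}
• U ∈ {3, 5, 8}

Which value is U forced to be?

The 8 variables together cover exactly {1, 2, 3, 4, 5, 6, 7, 8} — 8 values for 8 variables — and 1 appears only in Q's list, so Q = 1.
Among the 7 still-open variables, 2 fits only R (and all 7 values in {2, 3, 4, 5, 6, 7, 8} must be used), so R = 2.
The 6 still-open variables together cover exactly {3, 4, 5, 6, 7, 8} — 6 values for 6 variables — and 8 appears only in U's list, so U = 8.

8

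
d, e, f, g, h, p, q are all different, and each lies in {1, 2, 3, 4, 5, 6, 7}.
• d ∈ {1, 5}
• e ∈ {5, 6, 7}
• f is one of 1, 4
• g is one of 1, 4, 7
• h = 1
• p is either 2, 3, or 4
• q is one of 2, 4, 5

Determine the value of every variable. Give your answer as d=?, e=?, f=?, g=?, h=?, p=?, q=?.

d=5, e=6, f=4, g=7, h=1, p=3, q=2

h has just one choice, so h = 1. Strike 1 from d, f, g.
d must be 5 (only option left). Eliminate 5 elsewhere: e, q.
That leaves f = 4. Remove 4 from g, p, q.
That leaves g = 7. Strike 7 from e.
q's domain is down to {2}, so q = 2. Remove 2 from p.
e has just one choice, so e = 6.
p has just one choice, so p = 3.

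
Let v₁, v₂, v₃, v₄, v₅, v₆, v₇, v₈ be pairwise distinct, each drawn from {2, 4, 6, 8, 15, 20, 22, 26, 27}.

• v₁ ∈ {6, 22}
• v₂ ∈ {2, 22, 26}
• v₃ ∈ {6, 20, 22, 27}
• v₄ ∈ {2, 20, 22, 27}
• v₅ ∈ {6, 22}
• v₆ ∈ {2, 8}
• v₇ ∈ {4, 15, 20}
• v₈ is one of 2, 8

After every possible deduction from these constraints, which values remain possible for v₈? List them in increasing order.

The 2 variables v₁ and v₅ are confined to {6, 22}, which locks those values in; drop them from v₂, v₃, v₄.
v₆ and v₈ share exactly the 2 values {2, 8}; by pigeonhole those values go to them, so strike 2, 8 from v₂, v₄.
v₂'s domain is down to {26}, so v₂ = 26.
The 2 variables v₃ and v₄ are confined to {20, 27}, which locks those values in; drop them from v₇.
No further eliminations apply; v₈ can still be any of 2, 8.

2, 8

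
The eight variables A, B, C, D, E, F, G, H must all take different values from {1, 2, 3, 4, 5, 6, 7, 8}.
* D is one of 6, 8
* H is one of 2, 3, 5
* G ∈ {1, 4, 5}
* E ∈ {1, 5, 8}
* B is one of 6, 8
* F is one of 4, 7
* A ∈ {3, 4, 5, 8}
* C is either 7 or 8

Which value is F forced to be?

4

The 8 variables together cover exactly {1, 2, 3, 4, 5, 6, 7, 8} — 8 values for 8 variables — and 2 appears only in H's list, so H = 2.
The 7 still-open variables draw from only 7 values {1, 3, 4, 5, 6, 7, 8}, so each is used; only A can be 3, hence A = 3.
The 2 variables B and D are confined to {6, 8}, which locks those values in; drop them from C, E.
C's domain is down to {7}, so C = 7. Strike 7 from F.
So F = 4.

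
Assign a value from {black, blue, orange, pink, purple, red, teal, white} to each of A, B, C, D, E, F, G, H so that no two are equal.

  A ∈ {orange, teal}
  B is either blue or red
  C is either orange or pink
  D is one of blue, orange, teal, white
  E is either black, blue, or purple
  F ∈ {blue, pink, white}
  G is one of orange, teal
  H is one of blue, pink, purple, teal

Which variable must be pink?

Among the 8 variables, black fits only E (and all 8 values in {black, blue, orange, pink, purple, red, teal, white} must be used), so E = black.
The 7 still-open variables draw from only 7 values {blue, orange, pink, purple, red, teal, white}, so each is used; only H can be purple, hence H = purple.
The 6 still-open variables together cover exactly {blue, orange, pink, red, teal, white} — 6 values for 6 variables — and red appears only in B's list, so B = red.
A and G between them cover only {orange, teal} — a naked pair. Remove those values from C, D.
So pink goes to C.

C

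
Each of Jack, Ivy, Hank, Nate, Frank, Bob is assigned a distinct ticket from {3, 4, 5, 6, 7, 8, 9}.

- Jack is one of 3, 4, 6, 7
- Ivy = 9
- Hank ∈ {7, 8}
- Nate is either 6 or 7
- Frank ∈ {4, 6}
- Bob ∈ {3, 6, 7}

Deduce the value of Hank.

Ivy has just one choice, so Ivy = 9.
The 5 still-open variables together cover exactly {3, 4, 6, 7, 8} — 5 values for 5 variables — and 8 appears only in Hank's list, so Hank = 8.

8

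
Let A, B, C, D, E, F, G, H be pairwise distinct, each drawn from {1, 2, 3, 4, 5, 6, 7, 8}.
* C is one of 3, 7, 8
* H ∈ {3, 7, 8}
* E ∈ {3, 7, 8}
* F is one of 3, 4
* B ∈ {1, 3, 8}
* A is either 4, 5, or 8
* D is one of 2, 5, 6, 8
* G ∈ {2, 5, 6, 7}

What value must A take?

5

Among the 8 variables, 1 fits only B (and all 8 values in {1, 2, 3, 4, 5, 6, 7, 8} must be used), so B = 1.
C, E, H between them cover only {3, 7, 8} — a naked triple. Remove those values from A, D, F, G.
That leaves F = 4. So A can't be 4.
So A = 5.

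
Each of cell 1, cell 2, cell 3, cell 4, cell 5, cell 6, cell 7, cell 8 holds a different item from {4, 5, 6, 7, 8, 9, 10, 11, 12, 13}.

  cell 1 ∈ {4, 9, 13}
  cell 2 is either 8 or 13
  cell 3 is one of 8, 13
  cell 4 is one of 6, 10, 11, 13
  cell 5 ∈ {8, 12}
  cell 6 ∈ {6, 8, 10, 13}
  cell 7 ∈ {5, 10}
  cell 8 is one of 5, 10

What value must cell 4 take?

The 2 variables cell 2 and cell 3 are confined to {8, 13}, which locks those values in; drop them from cell 1, cell 4, cell 5, cell 6.
cell 5 must be 12 (only option left).
cell 7 and cell 8 between them cover only {5, 10} — a naked pair. Remove those values from cell 4, cell 6.
cell 6 must be 6 (only option left). Eliminate 6 elsewhere: cell 4.
So cell 4 = 11.

11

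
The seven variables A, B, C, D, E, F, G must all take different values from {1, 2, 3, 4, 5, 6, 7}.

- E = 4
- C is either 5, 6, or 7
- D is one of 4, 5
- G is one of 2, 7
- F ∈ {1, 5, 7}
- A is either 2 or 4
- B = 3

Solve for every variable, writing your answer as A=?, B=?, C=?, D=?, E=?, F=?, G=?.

B must be 3 (only option left).
That leaves E = 4. Eliminate 4 elsewhere: A, D.
A must be 2 (only option left). So G can't be 2.
D must be 5 (only option left). Eliminate 5 elsewhere: C, F.
G must be 7 (only option left). Eliminate 7 elsewhere: C, F.
C has just one choice, so C = 6.
F's domain is down to {1}, so F = 1.

A=2, B=3, C=6, D=5, E=4, F=1, G=7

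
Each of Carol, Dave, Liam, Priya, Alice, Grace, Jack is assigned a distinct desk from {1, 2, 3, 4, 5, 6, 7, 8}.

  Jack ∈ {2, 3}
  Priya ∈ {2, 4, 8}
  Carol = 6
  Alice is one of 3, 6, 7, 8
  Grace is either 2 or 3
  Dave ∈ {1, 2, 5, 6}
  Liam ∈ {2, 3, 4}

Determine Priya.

Carol has just one choice, so Carol = 6. So Dave, Alice can't be 6.
Grace and Jack share exactly the 2 values {2, 3}; by pigeonhole those values go to them, so strike 2, 3 from Dave, Liam, Priya, Alice.
Liam has just one choice, so Liam = 4. Remove 4 from Priya.
So Priya = 8.

8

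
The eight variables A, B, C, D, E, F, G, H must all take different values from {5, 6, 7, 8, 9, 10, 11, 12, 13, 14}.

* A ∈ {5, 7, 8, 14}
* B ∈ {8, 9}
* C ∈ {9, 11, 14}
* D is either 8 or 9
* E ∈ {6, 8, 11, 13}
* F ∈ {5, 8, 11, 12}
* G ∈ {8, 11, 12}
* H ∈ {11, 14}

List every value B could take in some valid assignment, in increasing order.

8, 9

The 2 variables B and D are confined to {8, 9}, which locks those values in; drop them from A, C, E, F, G.
C and H between them cover only {11, 14} — a naked pair. Remove those values from A, E, F, G.
G has just one choice, so G = 12. Eliminate 12 elsewhere: F.
That leaves F = 5. So A can't be 5.
A has just one choice, so A = 7.
No further eliminations apply; B can still be any of 8, 9.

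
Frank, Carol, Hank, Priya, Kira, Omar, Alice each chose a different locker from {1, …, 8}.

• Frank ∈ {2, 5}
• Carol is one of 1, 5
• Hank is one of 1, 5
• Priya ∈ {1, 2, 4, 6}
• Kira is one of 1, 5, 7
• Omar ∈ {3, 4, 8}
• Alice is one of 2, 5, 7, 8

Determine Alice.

8

Carol and Hank between them cover only {1, 5} — a naked pair. Remove those values from Frank, Priya, Kira, Alice.
Frank's domain is down to {2}, so Frank = 2. So Priya, Alice can't be 2.
That leaves Kira = 7. Eliminate 7 elsewhere: Alice.
So Alice = 8.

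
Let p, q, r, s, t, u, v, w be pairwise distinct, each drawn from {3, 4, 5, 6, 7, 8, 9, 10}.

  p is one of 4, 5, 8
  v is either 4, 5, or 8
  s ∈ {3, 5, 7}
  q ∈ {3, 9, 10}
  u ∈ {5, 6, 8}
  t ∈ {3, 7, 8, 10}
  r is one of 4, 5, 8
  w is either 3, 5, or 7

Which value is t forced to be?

Among the 8 variables, 6 fits only u (and all 8 values in {3, 4, 5, 6, 7, 8, 9, 10} must be used), so u = 6.
The 7 still-open variables together cover exactly {3, 4, 5, 7, 8, 9, 10} — 7 values for 7 variables — and 9 appears only in q's list, so q = 9.
Among the 6 still-open variables, 10 fits only t (and all 6 values in {3, 4, 5, 7, 8, 10} must be used), so t = 10.

10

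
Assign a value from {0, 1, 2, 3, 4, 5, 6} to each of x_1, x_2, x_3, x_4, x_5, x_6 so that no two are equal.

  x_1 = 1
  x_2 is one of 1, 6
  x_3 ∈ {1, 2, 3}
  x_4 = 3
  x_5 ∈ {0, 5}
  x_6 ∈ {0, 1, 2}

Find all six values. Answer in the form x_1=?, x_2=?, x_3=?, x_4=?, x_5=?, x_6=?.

x_1=1, x_2=6, x_3=2, x_4=3, x_5=5, x_6=0

x_1's domain is down to {1}, so x_1 = 1. Strike 1 from x_2, x_3, x_6.
x_2 must be 6 (only option left).
x_4 has just one choice, so x_4 = 3. So x_3 can't be 3.
x_3 has just one choice, so x_3 = 2. Strike 2 from x_6.
x_6 must be 0 (only option left). So x_5 can't be 0.
x_5's domain is down to {5}, so x_5 = 5.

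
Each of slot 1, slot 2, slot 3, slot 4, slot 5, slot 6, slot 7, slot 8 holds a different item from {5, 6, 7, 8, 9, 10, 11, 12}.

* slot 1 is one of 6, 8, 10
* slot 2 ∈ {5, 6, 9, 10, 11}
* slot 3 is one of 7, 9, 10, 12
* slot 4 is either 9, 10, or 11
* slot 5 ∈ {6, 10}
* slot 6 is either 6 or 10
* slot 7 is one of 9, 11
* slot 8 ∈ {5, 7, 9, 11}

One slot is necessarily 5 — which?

The 8 variables draw from only 8 values {5, 6, 7, 8, 9, 10, 11, 12}, so each is used; only slot 1 can be 8, hence slot 1 = 8.
Among the 7 still-open variables, 12 fits only slot 3 (and all 7 values in {5, 6, 7, 9, 10, 11, 12} must be used), so slot 3 = 12.
Among the 6 still-open variables, 7 fits only slot 8 (and all 6 values in {5, 6, 7, 9, 10, 11} must be used), so slot 8 = 7.
The 5 still-open variables draw from only 5 values {5, 6, 9, 10, 11}, so each is used; only slot 2 can be 5, hence slot 2 = 5.

slot 2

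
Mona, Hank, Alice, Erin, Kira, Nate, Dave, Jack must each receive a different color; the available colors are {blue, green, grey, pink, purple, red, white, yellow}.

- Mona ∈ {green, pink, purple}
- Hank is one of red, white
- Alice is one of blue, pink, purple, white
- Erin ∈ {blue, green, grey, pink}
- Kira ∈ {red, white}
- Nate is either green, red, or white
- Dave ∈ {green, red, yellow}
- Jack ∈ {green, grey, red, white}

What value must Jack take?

The 8 variables draw from only 8 values {blue, green, grey, pink, purple, red, white, yellow}, so each is used; only Dave can be yellow, hence Dave = yellow.
The 2 variables Hank and Kira are confined to {red, white}, which locks those values in; drop them from Alice, Nate, Jack.
Nate's domain is down to {green}, so Nate = green. Eliminate green elsewhere: Mona, Erin, Jack.
So Jack = grey.

grey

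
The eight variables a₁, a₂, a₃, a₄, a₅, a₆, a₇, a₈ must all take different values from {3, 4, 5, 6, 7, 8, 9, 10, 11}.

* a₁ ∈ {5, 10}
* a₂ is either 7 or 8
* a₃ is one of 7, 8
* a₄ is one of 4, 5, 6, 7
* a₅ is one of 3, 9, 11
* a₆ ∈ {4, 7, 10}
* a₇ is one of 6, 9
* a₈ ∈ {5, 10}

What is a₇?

a₁ and a₈ between them cover only {5, 10} — a naked pair. Remove those values from a₄, a₆.
The 2 variables a₂ and a₃ are confined to {7, 8}, which locks those values in; drop them from a₄, a₆.
a₆ must be 4 (only option left). So a₄ can't be 4.
a₄ has just one choice, so a₄ = 6. Eliminate 6 elsewhere: a₇.
So a₇ = 9.

9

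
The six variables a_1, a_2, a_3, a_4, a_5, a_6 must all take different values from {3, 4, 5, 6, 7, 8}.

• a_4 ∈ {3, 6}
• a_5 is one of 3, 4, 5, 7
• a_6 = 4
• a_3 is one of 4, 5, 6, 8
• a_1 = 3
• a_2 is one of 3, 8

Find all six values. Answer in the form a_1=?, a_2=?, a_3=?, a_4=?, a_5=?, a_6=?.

a_1 must be 3 (only option left). So a_2, a_4, a_5 can't be 3.
a_2 must be 8 (only option left). So a_3 can't be 8.
a_4 must be 6 (only option left). Remove 6 from a_3.
That leaves a_6 = 4. So a_3, a_5 can't be 4.
a_3 must be 5 (only option left). Strike 5 from a_5.
a_5 must be 7 (only option left).

a_1=3, a_2=8, a_3=5, a_4=6, a_5=7, a_6=4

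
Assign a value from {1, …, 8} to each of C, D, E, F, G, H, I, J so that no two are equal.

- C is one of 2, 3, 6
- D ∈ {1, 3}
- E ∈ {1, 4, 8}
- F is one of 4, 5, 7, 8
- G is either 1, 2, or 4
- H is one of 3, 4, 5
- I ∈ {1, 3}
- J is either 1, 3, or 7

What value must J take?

Among the 8 variables, 6 fits only C (and all 8 values in {1, 2, 3, 4, 5, 6, 7, 8} must be used), so C = 6.
The 7 still-open variables draw from only 7 values {1, 2, 3, 4, 5, 7, 8}, so each is used; only G can be 2, hence G = 2.
The 2 variables D and I are confined to {1, 3}, which locks those values in; drop them from E, H, J.
So J = 7.

7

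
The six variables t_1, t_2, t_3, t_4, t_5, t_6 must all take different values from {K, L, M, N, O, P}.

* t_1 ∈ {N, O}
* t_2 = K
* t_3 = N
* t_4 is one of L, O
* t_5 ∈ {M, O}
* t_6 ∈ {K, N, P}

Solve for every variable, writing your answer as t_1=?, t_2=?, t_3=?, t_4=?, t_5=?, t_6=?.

t_2's domain is down to {K}, so t_2 = K. Remove K from t_6.
t_3's domain is down to {N}, so t_3 = N. Eliminate N elsewhere: t_1, t_6.
t_6 must be P (only option left).
That leaves t_1 = O. Eliminate O elsewhere: t_4, t_5.
t_4's domain is down to {L}, so t_4 = L.
t_5 has just one choice, so t_5 = M.

t_1=O, t_2=K, t_3=N, t_4=L, t_5=M, t_6=P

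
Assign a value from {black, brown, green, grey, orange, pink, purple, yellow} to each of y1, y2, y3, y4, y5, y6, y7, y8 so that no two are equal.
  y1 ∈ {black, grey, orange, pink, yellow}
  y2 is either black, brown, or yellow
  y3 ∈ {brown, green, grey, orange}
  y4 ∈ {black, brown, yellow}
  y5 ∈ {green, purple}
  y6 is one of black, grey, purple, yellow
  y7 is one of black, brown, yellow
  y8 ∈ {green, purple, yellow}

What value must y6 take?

grey

The 8 variables together cover exactly {black, brown, green, grey, orange, pink, purple, yellow} — 8 values for 8 variables — and pink appears only in y1's list, so y1 = pink.
Among the 7 still-open variables, orange fits only y3 (and all 7 values in {black, brown, green, grey, orange, purple, yellow} must be used), so y3 = orange.
Among the 6 still-open variables, grey fits only y6 (and all 6 values in {black, brown, green, grey, purple, yellow} must be used), so y6 = grey.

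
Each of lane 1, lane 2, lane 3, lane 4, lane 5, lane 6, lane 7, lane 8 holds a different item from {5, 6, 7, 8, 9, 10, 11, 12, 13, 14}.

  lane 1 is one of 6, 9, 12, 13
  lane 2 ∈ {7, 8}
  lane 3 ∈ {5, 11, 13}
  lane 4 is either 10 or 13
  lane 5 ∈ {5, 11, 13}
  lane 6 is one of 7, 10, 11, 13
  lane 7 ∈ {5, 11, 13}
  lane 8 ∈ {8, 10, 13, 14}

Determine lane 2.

lane 3, lane 5, lane 7 between them cover only {5, 11, 13} — a naked triple. Remove those values from lane 1, lane 4, lane 6, lane 8.
That leaves lane 4 = 10. Eliminate 10 elsewhere: lane 6, lane 8.
lane 6's domain is down to {7}, so lane 6 = 7. Strike 7 from lane 2.
So lane 2 = 8.

8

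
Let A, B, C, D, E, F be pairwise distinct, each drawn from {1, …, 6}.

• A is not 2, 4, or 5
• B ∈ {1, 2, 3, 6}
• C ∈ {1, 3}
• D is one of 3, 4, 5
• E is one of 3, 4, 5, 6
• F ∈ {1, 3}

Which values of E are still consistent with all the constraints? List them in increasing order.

The 6 variables together cover exactly {1, 2, 3, 4, 5, 6} — 6 values for 6 variables — and 2 appears only in B's list, so B = 2.
C and F between them cover only {1, 3} — a naked pair. Remove those values from A, D, E.
A must be 6 (only option left). Eliminate 6 elsewhere: E.
No further eliminations apply; E can still be any of 4, 5.

4, 5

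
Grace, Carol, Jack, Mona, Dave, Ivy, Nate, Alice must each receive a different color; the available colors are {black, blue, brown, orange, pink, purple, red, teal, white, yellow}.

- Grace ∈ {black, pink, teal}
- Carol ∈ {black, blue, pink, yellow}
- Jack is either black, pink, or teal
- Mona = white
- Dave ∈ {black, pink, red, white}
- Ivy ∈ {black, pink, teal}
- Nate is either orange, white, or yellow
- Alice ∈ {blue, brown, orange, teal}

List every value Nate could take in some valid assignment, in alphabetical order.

Mona must be white (only option left). Eliminate white elsewhere: Dave, Nate.
Grace, Jack, Ivy between them cover only {black, pink, teal} — a naked triple. Remove those values from Carol, Dave, Alice.
Dave's domain is down to {red}, so Dave = red.
No further eliminations apply; Nate can still be any of orange, yellow.

orange, yellow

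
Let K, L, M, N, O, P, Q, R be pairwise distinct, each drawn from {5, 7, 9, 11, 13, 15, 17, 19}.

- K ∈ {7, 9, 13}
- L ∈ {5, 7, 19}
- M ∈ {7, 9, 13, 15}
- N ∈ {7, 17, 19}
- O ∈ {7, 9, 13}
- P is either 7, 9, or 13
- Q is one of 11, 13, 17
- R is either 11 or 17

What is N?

The 8 variables together cover exactly {5, 7, 9, 11, 13, 15, 17, 19} — 8 values for 8 variables — and 5 appears only in L's list, so L = 5.
Among the 7 still-open variables, 15 fits only M (and all 7 values in {7, 9, 11, 13, 15, 17, 19} must be used), so M = 15.
The 6 still-open variables draw from only 6 values {7, 9, 11, 13, 17, 19}, so each is used; only N can be 19, hence N = 19.

19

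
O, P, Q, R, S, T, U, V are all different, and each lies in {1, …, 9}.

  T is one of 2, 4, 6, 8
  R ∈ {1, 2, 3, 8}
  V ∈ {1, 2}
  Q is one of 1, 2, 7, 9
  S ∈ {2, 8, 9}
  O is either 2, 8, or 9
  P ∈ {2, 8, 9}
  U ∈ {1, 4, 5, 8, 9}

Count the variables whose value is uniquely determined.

3

The 3 variables O, P, S are confined to {2, 8, 9}, which locks those values in; drop them from Q, R, T, U, V.
That leaves V = 1. So Q, R, U can't be 1.
Q has just one choice, so Q = 7.
R has just one choice, so R = 3.
Determined: Q=7, R=3, V=1. The other variables each still have more than one consistent value. That makes 3.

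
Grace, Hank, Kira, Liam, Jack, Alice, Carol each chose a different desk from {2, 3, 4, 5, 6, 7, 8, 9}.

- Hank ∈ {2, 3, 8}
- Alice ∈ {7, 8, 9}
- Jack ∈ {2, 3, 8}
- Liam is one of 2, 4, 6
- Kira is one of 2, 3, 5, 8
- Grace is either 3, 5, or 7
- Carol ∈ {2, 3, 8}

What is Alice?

Hank, Jack, Carol between them cover only {2, 3, 8} — a naked triple. Remove those values from Grace, Kira, Liam, Alice.
Kira's domain is down to {5}, so Kira = 5. Strike 5 from Grace.
That leaves Grace = 7. Remove 7 from Alice.
So Alice = 9.

9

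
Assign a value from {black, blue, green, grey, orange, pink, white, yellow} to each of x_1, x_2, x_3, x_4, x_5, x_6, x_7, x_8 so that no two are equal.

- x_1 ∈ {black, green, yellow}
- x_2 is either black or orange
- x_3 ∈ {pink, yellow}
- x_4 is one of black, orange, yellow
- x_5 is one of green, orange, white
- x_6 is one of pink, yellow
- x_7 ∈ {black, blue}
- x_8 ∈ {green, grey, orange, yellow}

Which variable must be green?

x_1

The 8 variables together cover exactly {black, blue, green, grey, orange, pink, white, yellow} — 8 values for 8 variables — and blue appears only in x_7's list, so x_7 = blue.
The 7 still-open variables together cover exactly {black, green, grey, orange, pink, white, yellow} — 7 values for 7 variables — and grey appears only in x_8's list, so x_8 = grey.
Among the 6 still-open variables, white fits only x_5 (and all 6 values in {black, green, orange, pink, white, yellow} must be used), so x_5 = white.
The 5 still-open variables together cover exactly {black, green, orange, pink, yellow} — 5 values for 5 variables — and green appears only in x_1's list, so x_1 = green.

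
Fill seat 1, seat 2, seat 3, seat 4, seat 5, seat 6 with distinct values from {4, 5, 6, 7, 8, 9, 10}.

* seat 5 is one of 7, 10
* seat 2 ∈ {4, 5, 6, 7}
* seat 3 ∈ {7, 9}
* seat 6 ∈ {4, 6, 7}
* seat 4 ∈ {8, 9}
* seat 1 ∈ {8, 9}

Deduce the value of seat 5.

seat 1 and seat 4 between them cover only {8, 9} — a naked pair. Remove those values from seat 3.
seat 3's domain is down to {7}, so seat 3 = 7. Strike 7 from seat 2, seat 5, seat 6.
So seat 5 = 10.

10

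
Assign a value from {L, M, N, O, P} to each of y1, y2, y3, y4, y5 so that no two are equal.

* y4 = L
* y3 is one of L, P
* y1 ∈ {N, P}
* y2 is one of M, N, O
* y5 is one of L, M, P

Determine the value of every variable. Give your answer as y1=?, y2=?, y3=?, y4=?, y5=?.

y1=N, y2=O, y3=P, y4=L, y5=M

y4 has just one choice, so y4 = L. Eliminate L elsewhere: y3, y5.
y3 has just one choice, so y3 = P. Remove P from y1, y5.
y5 must be M (only option left). Remove M from y2.
y1 must be N (only option left). Remove N from y2.
y2 must be O (only option left).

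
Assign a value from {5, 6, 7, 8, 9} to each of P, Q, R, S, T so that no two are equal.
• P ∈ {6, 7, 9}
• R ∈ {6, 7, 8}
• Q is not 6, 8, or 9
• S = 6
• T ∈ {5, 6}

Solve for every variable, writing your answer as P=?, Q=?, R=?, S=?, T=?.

S's domain is down to {6}, so S = 6. So P, R, T can't be 6.
T has just one choice, so T = 5. Remove 5 from Q.
Q must be 7 (only option left). Strike 7 from P, R.
R's domain is down to {8}, so R = 8.
P's domain is down to {9}, so P = 9.

P=9, Q=7, R=8, S=6, T=5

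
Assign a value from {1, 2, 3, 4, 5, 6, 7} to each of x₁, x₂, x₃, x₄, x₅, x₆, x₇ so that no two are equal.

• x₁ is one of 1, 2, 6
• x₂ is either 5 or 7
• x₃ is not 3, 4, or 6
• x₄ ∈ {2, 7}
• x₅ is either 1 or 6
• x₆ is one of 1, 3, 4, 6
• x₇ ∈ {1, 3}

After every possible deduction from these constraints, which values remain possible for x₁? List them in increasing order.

The 7 variables draw from only 7 values {1, 2, 3, 4, 5, 6, 7}, so each is used; only x₆ can be 4, hence x₆ = 4.
The 6 still-open variables together cover exactly {1, 2, 3, 5, 6, 7} — 6 values for 6 variables — and 3 appears only in x₇'s list, so x₇ = 3.
No further eliminations apply; x₁ can still be any of 1, 2, 6.

1, 2, 6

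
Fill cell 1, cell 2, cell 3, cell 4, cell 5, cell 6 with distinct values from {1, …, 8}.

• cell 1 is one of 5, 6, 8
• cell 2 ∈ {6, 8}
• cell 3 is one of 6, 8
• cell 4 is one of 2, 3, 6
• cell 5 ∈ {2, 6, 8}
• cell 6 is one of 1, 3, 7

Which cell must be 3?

cell 2 and cell 3 share exactly the 2 values {6, 8}; by pigeonhole those values go to them, so strike 6, 8 from cell 1, cell 4, cell 5.
That leaves cell 1 = 5.
cell 5 has just one choice, so cell 5 = 2. So cell 4 can't be 2.
So 3 goes to cell 4.

cell 4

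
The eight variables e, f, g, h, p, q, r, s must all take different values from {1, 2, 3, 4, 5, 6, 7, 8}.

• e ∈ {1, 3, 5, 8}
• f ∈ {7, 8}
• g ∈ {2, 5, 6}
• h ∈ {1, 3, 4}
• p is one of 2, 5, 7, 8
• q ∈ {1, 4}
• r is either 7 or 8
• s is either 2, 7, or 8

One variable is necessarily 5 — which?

Among the 8 variables, 6 fits only g (and all 8 values in {1, 2, 3, 4, 5, 6, 7, 8} must be used), so g = 6.
f and r share exactly the 2 values {7, 8}; by pigeonhole those values go to them, so strike 7, 8 from e, p, s.
s has just one choice, so s = 2. Eliminate 2 elsewhere: p.
So 5 goes to p.

p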